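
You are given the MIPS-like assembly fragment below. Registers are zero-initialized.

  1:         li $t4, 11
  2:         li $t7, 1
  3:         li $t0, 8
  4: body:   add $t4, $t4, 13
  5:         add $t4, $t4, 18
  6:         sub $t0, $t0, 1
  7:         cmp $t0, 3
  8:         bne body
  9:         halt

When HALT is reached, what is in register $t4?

166

after li $t4, 11: $t4=11
after li $t7, 1: $t7=1
after li $t0, 8: $t0=8
after add $t4, $t4, 13: $t4=11+13=24
after add $t4, $t4, 18: $t4=24+18=42
after sub $t0, $t0, 1: $t0=8-1=7
cmp $t0, 3  (cmp 7,3)
bne body: taken
after add $t4, $t4, 13: $t4=42+13=55
after add $t4, $t4, 18: $t4=55+18=73
after sub $t0, $t0, 1: $t0=7-1=6
cmp $t0, 3  (cmp 6,3)
bne body: taken
after add $t4, $t4, 13: $t4=73+13=86
after add $t4, $t4, 18: $t4=86+18=104
after sub $t0, $t0, 1: $t0=6-1=5
cmp $t0, 3  (cmp 5,3)
bne body: taken
after add $t4, $t4, 13: $t4=104+13=117
after add $t4, $t4, 18: $t4=117+18=135
after sub $t0, $t0, 1: $t0=5-1=4
cmp $t0, 3  (cmp 4,3)
bne body: taken
after add $t4, $t4, 13: $t4=135+13=148
after add $t4, $t4, 18: $t4=148+18=166
after sub $t0, $t0, 1: $t0=4-1=3
cmp $t0, 3  (cmp 3,3)
bne body: not taken
halt.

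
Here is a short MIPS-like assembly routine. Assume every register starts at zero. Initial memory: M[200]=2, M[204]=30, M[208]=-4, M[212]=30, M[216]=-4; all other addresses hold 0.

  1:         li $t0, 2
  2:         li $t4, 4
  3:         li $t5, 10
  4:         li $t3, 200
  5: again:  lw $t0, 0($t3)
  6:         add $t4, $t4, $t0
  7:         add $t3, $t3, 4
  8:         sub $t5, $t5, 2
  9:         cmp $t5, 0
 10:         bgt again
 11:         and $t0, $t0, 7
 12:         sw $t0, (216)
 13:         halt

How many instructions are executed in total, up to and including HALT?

37

after li $t0, 2: $t0=2
after li $t4, 4: $t4=4
after li $t5, 10: $t5=10
after li $t3, 200: $t3=200
after lw $t0, 0($t3): $t0=M[200]=2
after add $t4, $t4, $t0: $t4=4+2=6
after add $t3, $t3, 4: $t3=200+4=204
after sub $t5, $t5, 2: $t5=10-2=8
cmp $t5, 0  (cmp 8,0)
bgt again: taken
after lw $t0, 0($t3): $t0=M[204]=30
after add $t4, $t4, $t0: $t4=6+30=36
after add $t3, $t3, 4: $t3=204+4=208
after sub $t5, $t5, 2: $t5=8-2=6
cmp $t5, 0  (cmp 6,0)
bgt again: taken
after lw $t0, 0($t3): $t0=M[208]=-4
after add $t4, $t4, $t0: $t4=36+(-4)=32
after add $t3, $t3, 4: $t3=208+4=212
after sub $t5, $t5, 2: $t5=6-2=4
cmp $t5, 0  (cmp 4,0)
bgt again: taken
after lw $t0, 0($t3): $t0=M[212]=30
after add $t4, $t4, $t0: $t4=32+30=62
after add $t3, $t3, 4: $t3=212+4=216
after sub $t5, $t5, 2: $t5=4-2=2
cmp $t5, 0  (cmp 2,0)
bgt again: taken
after lw $t0, 0($t3): $t0=M[216]=-4
after add $t4, $t4, $t0: $t4=62+(-4)=58
after add $t3, $t3, 4: $t3=216+4=220
after sub $t5, $t5, 2: $t5=2-2=0
cmp $t5, 0  (cmp 0,0)
bgt again: not taken
after and $t0, $t0, 7: $t0=(-4)&7=4
sw $t0, (216) → M[216]=4
halt.
Total executed instructions: 37.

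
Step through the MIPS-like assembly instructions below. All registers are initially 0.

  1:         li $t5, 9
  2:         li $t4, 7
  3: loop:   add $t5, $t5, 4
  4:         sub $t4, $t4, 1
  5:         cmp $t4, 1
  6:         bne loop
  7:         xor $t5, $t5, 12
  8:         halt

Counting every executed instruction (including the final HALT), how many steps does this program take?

28

$t5=9
$t4=7
$t5=9+4=13
$t4=7-1=6
cmp $t4, 1  (cmp 6,1)
bne loop: taken
$t5=13+4=17
$t4=6-1=5
cmp $t4, 1  (cmp 5,1)
bne loop: taken
$t5=17+4=21
$t4=5-1=4
cmp $t4, 1  (cmp 4,1)
bne loop: taken
$t5=21+4=25
$t4=4-1=3
cmp $t4, 1  (cmp 3,1)
bne loop: taken
$t5=25+4=29
$t4=3-1=2
cmp $t4, 1  (cmp 2,1)
bne loop: taken
$t5=29+4=33
$t4=2-1=1
cmp $t4, 1  (cmp 1,1)
bne loop: not taken
$t5=33^12=45
halt.
Total executed instructions: 28.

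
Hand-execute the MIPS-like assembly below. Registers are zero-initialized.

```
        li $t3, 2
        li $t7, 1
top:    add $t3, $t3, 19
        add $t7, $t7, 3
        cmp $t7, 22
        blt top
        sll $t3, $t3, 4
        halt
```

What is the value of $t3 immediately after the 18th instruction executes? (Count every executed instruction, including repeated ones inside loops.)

after li $t3, 2: $t3=2
after li $t7, 1: $t7=1
after add $t3, $t3, 19: $t3=2+19=21
after add $t7, $t7, 3: $t7=1+3=4
cmp $t7, 22  (cmp 4,22)
blt top: taken
after add $t3, $t3, 19: $t3=21+19=40
after add $t7, $t7, 3: $t7=4+3=7
cmp $t7, 22  (cmp 7,22)
blt top: taken
after add $t3, $t3, 19: $t3=40+19=59
after add $t7, $t7, 3: $t7=7+3=10
cmp $t7, 22  (cmp 10,22)
blt top: taken
after add $t3, $t3, 19: $t3=59+19=78
after add $t7, $t7, 3: $t7=10+3=13
cmp $t7, 22  (cmp 13,22)
blt top: taken
After step 18: $t3 = 78.

78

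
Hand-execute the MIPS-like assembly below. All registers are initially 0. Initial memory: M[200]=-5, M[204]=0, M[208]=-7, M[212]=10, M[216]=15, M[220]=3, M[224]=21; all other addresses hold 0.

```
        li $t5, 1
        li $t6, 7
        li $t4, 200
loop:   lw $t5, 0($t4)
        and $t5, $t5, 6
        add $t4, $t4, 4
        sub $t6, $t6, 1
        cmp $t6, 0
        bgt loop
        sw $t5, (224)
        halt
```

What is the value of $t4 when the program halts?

$t5=1
$t6=7
$t4=200
$t5=M[200]=-5
$t5=(-5)&6=2
$t4=200+4=204
$t6=7-1=6
cmp $t6, 0  (cmp 6,0)
bgt loop: taken
$t5=M[204]=0
$t5=0&6=0
$t4=204+4=208
$t6=6-1=5
cmp $t6, 0  (cmp 5,0)
bgt loop: taken
$t5=M[208]=-7
$t5=(-7)&6=0
$t4=208+4=212
$t6=5-1=4
cmp $t6, 0  (cmp 4,0)
bgt loop: taken
$t5=M[212]=10
$t5=10&6=2
$t4=212+4=216
$t6=4-1=3
cmp $t6, 0  (cmp 3,0)
bgt loop: taken
$t5=M[216]=15
$t5=15&6=6
$t4=216+4=220
$t6=3-1=2
cmp $t6, 0  (cmp 2,0)
bgt loop: taken
$t5=M[220]=3
$t5=3&6=2
$t4=220+4=224
$t6=2-1=1
cmp $t6, 0  (cmp 1,0)
bgt loop: taken
$t5=M[224]=21
$t5=21&6=4
$t4=224+4=228
$t6=1-1=0
cmp $t6, 0  (cmp 0,0)
bgt loop: not taken
sw $t5, (224) → M[224]=4
halt.

228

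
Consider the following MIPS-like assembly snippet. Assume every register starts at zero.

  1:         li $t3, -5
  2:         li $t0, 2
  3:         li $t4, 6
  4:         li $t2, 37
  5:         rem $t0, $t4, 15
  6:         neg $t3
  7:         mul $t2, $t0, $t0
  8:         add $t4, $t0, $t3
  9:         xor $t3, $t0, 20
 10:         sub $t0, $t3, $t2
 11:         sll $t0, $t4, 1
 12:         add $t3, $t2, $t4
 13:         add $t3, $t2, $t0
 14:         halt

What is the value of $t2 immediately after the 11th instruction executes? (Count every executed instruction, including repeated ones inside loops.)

36

li $t3, -5 → $t3=-5
li $t0, 2 → $t0=2
li $t4, 6 → $t4=6
li $t2, 37 → $t2=37
rem $t0, $t4, 15 → $t0=6%15=6
neg $t3 → $t3=-(-5)=5
mul $t2, $t0, $t0 → $t2=6*6=36
add $t4, $t0, $t3 → $t4=6+5=11
xor $t3, $t0, 20 → $t3=6^20=18
sub $t0, $t3, $t2 → $t0=18-36=-18
sll $t0, $t4, 1 → $t0=11<<1=22
After step 11: $t2 = 36.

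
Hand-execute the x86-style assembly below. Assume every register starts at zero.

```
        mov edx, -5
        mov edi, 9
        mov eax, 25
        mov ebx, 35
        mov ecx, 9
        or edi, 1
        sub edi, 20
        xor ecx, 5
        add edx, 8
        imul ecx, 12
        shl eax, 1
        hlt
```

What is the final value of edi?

-11

mov edx, -5 → edx=-5
mov edi, 9 → edi=9
mov eax, 25 → eax=25
mov ebx, 35 → ebx=35
mov ecx, 9 → ecx=9
or edi, 1 → edi=9|1=9
sub edi, 20 → edi=9-20=-11
xor ecx, 5 → ecx=9^5=12
add edx, 8 → edx=(-5)+8=3
imul ecx, 12 → ecx=12*12=144
shl eax, 1 → eax=25<<1=50
halt.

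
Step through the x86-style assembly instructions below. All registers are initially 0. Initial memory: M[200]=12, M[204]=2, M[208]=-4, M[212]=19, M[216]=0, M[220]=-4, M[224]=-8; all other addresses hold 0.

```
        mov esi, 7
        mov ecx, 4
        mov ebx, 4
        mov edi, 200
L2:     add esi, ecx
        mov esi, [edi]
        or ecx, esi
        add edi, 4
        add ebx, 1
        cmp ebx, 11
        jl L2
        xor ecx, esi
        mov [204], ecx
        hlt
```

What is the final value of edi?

228

mov esi, 7 → esi=7
mov ecx, 4 → ecx=4
mov ebx, 4 → ebx=4
mov edi, 200 → edi=200
add esi, ecx → esi=7+4=11
mov esi, [edi] → esi=M[200]=12
or ecx, esi → ecx=4|12=12
add edi, 4 → edi=200+4=204
add ebx, 1 → ebx=4+1=5
cmp ebx, 11  (cmp 5,11)
jl L2: taken
add esi, ecx → esi=12+12=24
mov esi, [edi] → esi=M[204]=2
or ecx, esi → ecx=12|2=14
add edi, 4 → edi=204+4=208
add ebx, 1 → ebx=5+1=6
cmp ebx, 11  (cmp 6,11)
jl L2: taken
add esi, ecx → esi=2+14=16
mov esi, [edi] → esi=M[208]=-4
or ecx, esi → ecx=14|(-4)=-2
add edi, 4 → edi=208+4=212
add ebx, 1 → ebx=6+1=7
cmp ebx, 11  (cmp 7,11)
jl L2: taken
add esi, ecx → esi=(-4)+(-2)=-6
mov esi, [edi] → esi=M[212]=19
or ecx, esi → ecx=(-2)|19=-1
add edi, 4 → edi=212+4=216
add ebx, 1 → ebx=7+1=8
cmp ebx, 11  (cmp 8,11)
jl L2: taken
add esi, ecx → esi=19+(-1)=18
mov esi, [edi] → esi=M[216]=0
or ecx, esi → ecx=(-1)|0=-1
add edi, 4 → edi=216+4=220
add ebx, 1 → ebx=8+1=9
cmp ebx, 11  (cmp 9,11)
jl L2: taken
add esi, ecx → esi=0+(-1)=-1
mov esi, [edi] → esi=M[220]=-4
or ecx, esi → ecx=(-1)|(-4)=-1
add edi, 4 → edi=220+4=224
add ebx, 1 → ebx=9+1=10
cmp ebx, 11  (cmp 10,11)
jl L2: taken
add esi, ecx → esi=(-4)+(-1)=-5
mov esi, [edi] → esi=M[224]=-8
or ecx, esi → ecx=(-1)|(-8)=-1
add edi, 4 → edi=224+4=228
add ebx, 1 → ebx=10+1=11
cmp ebx, 11  (cmp 11,11)
jl L2: not taken
xor ecx, esi → ecx=(-1)^(-8)=7
mov [204], ecx → M[204]=7
halt.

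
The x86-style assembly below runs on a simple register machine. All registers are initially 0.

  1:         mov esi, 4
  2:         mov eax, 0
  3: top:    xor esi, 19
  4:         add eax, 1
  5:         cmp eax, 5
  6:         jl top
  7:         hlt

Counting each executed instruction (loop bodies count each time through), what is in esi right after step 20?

23

after mov esi, 4: esi=4
after mov eax, 0: eax=0
after xor esi, 19: esi=4^19=23
after add eax, 1: eax=0+1=1
cmp eax, 5  (cmp 1,5)
jl top: taken
after xor esi, 19: esi=23^19=4
after add eax, 1: eax=1+1=2
cmp eax, 5  (cmp 2,5)
jl top: taken
after xor esi, 19: esi=4^19=23
after add eax, 1: eax=2+1=3
cmp eax, 5  (cmp 3,5)
jl top: taken
after xor esi, 19: esi=23^19=4
after add eax, 1: eax=3+1=4
cmp eax, 5  (cmp 4,5)
jl top: taken
after xor esi, 19: esi=4^19=23
after add eax, 1: eax=4+1=5
After step 20: esi = 23.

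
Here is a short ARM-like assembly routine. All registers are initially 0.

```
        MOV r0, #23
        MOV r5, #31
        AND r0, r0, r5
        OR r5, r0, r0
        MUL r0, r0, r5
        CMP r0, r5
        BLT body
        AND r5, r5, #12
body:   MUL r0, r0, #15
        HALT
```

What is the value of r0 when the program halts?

7935

after MOV r0, #23: r0=23
after MOV r5, #31: r5=31
after AND r0, r0, r5: r0=23&31=23
after OR r5, r0, r0: r5=23|23=23
after MUL r0, r0, r5: r0=23*23=529
CMP r0, r5  (cmp 529,23)
BLT body: not taken
after AND r5, r5, #12: r5=23&12=4
after MUL r0, r0, #15: r0=529*15=7935
halt.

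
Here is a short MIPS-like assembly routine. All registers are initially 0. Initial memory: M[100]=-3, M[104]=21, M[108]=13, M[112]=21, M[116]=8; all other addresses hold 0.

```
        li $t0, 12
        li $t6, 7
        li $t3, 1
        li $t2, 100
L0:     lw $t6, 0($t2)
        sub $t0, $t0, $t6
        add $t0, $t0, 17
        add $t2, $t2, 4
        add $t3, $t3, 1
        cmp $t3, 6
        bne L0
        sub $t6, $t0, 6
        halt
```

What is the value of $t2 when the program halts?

$t0=12
$t6=7
$t3=1
$t2=100
$t6=M[100]=-3
$t0=12-(-3)=15
$t0=15+17=32
$t2=100+4=104
$t3=1+1=2
cmp $t3, 6  (cmp 2,6)
bne L0: taken
$t6=M[104]=21
$t0=32-21=11
$t0=11+17=28
$t2=104+4=108
$t3=2+1=3
cmp $t3, 6  (cmp 3,6)
bne L0: taken
$t6=M[108]=13
$t0=28-13=15
$t0=15+17=32
$t2=108+4=112
$t3=3+1=4
cmp $t3, 6  (cmp 4,6)
bne L0: taken
$t6=M[112]=21
$t0=32-21=11
$t0=11+17=28
$t2=112+4=116
$t3=4+1=5
cmp $t3, 6  (cmp 5,6)
bne L0: taken
$t6=M[116]=8
$t0=28-8=20
$t0=20+17=37
$t2=116+4=120
$t3=5+1=6
cmp $t3, 6  (cmp 6,6)
bne L0: not taken
$t6=37-6=31
halt.

120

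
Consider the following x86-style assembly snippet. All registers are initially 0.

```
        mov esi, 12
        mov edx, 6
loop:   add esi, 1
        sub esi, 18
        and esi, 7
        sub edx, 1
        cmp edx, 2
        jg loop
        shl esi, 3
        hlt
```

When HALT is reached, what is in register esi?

0

esi=12
edx=6
esi=12+1=13
esi=13-18=-5
esi=(-5)&7=3
edx=6-1=5
cmp edx, 2  (cmp 5,2)
jg loop: taken
esi=3+1=4
esi=4-18=-14
esi=(-14)&7=2
edx=5-1=4
cmp edx, 2  (cmp 4,2)
jg loop: taken
esi=2+1=3
esi=3-18=-15
esi=(-15)&7=1
edx=4-1=3
cmp edx, 2  (cmp 3,2)
jg loop: taken
esi=1+1=2
esi=2-18=-16
esi=(-16)&7=0
edx=3-1=2
cmp edx, 2  (cmp 2,2)
jg loop: not taken
esi=0<<3=0
halt.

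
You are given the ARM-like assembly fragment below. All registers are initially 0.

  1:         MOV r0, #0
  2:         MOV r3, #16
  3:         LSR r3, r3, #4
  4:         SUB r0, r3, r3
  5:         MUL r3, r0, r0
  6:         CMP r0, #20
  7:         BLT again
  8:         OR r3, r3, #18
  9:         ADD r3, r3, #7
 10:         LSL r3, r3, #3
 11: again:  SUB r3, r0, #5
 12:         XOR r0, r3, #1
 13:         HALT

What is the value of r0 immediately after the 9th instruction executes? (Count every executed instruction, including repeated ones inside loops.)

-6

r0=0
r3=16
r3=16>>4=1
r0=1-1=0
r3=0*0=0
CMP r0, #20  (cmp 0,20)
BLT again: taken
r3=0-5=-5
r0=(-5)^1=-6
After step 9: r0 = -6.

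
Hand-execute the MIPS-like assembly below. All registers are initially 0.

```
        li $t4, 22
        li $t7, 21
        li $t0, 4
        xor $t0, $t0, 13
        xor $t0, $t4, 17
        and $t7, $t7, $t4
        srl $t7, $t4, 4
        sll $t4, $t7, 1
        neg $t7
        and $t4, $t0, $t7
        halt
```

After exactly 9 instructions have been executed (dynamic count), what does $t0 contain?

after li $t4, 22: $t4=22
after li $t7, 21: $t7=21
after li $t0, 4: $t0=4
after xor $t0, $t0, 13: $t0=4^13=9
after xor $t0, $t4, 17: $t0=22^17=7
after and $t7, $t7, $t4: $t7=21&22=20
after srl $t7, $t4, 4: $t7=22>>4=1
after sll $t4, $t7, 1: $t4=1<<1=2
after neg $t7: $t7=-(1)=-1
After step 9: $t0 = 7.

7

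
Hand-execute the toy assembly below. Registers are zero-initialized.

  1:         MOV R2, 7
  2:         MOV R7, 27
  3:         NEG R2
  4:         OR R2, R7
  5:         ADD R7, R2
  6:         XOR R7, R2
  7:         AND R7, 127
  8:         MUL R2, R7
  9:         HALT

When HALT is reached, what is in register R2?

-545

R2=7
R7=27
R2=-(7)=-7
R2=(-7)|27=-5
R7=27+(-5)=22
R7=22^(-5)=-19
R7=(-19)&127=109
R2=(-5)*109=-545
halt.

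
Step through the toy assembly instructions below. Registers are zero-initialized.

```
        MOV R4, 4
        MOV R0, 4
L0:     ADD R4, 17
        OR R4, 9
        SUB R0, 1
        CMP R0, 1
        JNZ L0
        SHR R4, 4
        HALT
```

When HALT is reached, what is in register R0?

MOV R4, 4 → R4=4
MOV R0, 4 → R0=4
ADD R4, 17 → R4=4+17=21
OR R4, 9 → R4=21|9=29
SUB R0, 1 → R0=4-1=3
CMP R0, 1  (cmp 3,1)
JNZ L0: taken
ADD R4, 17 → R4=29+17=46
OR R4, 9 → R4=46|9=47
SUB R0, 1 → R0=3-1=2
CMP R0, 1  (cmp 2,1)
JNZ L0: taken
ADD R4, 17 → R4=47+17=64
OR R4, 9 → R4=64|9=73
SUB R0, 1 → R0=2-1=1
CMP R0, 1  (cmp 1,1)
JNZ L0: not taken
SHR R4, 4 → R4=73>>4=4
halt.

1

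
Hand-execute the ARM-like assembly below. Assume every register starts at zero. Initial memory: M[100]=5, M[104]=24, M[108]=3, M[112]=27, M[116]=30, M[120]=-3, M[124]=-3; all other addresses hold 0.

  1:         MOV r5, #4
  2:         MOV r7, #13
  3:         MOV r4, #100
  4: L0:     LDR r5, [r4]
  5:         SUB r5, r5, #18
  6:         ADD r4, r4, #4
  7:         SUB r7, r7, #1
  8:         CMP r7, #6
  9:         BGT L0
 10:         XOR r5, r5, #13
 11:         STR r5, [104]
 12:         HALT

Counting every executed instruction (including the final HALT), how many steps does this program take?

48

r5=4
r7=13
r4=100
r5=M[100]=5
r5=5-18=-13
r4=100+4=104
r7=13-1=12
CMP r7, #6  (cmp 12,6)
BGT L0: taken
r5=M[104]=24
r5=24-18=6
r4=104+4=108
r7=12-1=11
CMP r7, #6  (cmp 11,6)
BGT L0: taken
r5=M[108]=3
r5=3-18=-15
r4=108+4=112
r7=11-1=10
CMP r7, #6  (cmp 10,6)
BGT L0: taken
r5=M[112]=27
r5=27-18=9
r4=112+4=116
r7=10-1=9
CMP r7, #6  (cmp 9,6)
BGT L0: taken
r5=M[116]=30
r5=30-18=12
r4=116+4=120
r7=9-1=8
CMP r7, #6  (cmp 8,6)
BGT L0: taken
r5=M[120]=-3
r5=(-3)-18=-21
r4=120+4=124
r7=8-1=7
CMP r7, #6  (cmp 7,6)
BGT L0: taken
r5=M[124]=-3
r5=(-3)-18=-21
r4=124+4=128
r7=7-1=6
CMP r7, #6  (cmp 6,6)
BGT L0: not taken
r5=(-21)^13=-26
STR r5, [104] → M[104]=-26
halt.
Total executed instructions: 48.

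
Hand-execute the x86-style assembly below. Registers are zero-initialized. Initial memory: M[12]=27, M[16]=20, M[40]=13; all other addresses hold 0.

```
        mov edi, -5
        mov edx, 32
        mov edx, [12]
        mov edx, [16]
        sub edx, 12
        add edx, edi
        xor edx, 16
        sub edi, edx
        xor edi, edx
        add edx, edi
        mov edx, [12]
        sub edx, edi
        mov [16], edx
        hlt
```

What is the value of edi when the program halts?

after mov edi, -5: edi=-5
after mov edx, 32: edx=32
after mov edx, [12]: edx=M[12]=27
after mov edx, [16]: edx=M[16]=20
after sub edx, 12: edx=20-12=8
after add edx, edi: edx=8+(-5)=3
after xor edx, 16: edx=3^16=19
after sub edi, edx: edi=(-5)-19=-24
after xor edi, edx: edi=(-24)^19=-5
after add edx, edi: edx=19+(-5)=14
after mov edx, [12]: edx=M[12]=27
after sub edx, edi: edx=27-(-5)=32
mov [16], edx → M[16]=32
halt.

-5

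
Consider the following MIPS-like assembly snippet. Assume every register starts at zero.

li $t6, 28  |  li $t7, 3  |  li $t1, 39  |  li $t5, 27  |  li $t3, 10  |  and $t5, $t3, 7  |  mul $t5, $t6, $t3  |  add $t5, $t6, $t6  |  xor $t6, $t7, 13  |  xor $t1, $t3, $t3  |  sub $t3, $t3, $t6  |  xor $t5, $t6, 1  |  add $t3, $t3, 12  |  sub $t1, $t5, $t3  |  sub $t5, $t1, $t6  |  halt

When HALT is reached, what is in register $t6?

after li $t6, 28: $t6=28
after li $t7, 3: $t7=3
after li $t1, 39: $t1=39
after li $t5, 27: $t5=27
after li $t3, 10: $t3=10
after and $t5, $t3, 7: $t5=10&7=2
after mul $t5, $t6, $t3: $t5=28*10=280
after add $t5, $t6, $t6: $t5=28+28=56
after xor $t6, $t7, 13: $t6=3^13=14
after xor $t1, $t3, $t3: $t1=10^10=0
after sub $t3, $t3, $t6: $t3=10-14=-4
after xor $t5, $t6, 1: $t5=14^1=15
after add $t3, $t3, 12: $t3=(-4)+12=8
after sub $t1, $t5, $t3: $t1=15-8=7
after sub $t5, $t1, $t6: $t5=7-14=-7
halt.

14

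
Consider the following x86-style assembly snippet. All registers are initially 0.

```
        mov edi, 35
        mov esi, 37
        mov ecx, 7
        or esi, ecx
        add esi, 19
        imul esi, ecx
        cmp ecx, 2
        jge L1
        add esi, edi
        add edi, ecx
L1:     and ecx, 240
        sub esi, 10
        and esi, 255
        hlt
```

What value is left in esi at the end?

140

after mov edi, 35: edi=35
after mov esi, 37: esi=37
after mov ecx, 7: ecx=7
after or esi, ecx: esi=37|7=39
after add esi, 19: esi=39+19=58
after imul esi, ecx: esi=58*7=406
cmp ecx, 2  (cmp 7,2)
jge L1: taken
after and ecx, 240: ecx=7&240=0
after sub esi, 10: esi=406-10=396
after and esi, 255: esi=396&255=140
halt.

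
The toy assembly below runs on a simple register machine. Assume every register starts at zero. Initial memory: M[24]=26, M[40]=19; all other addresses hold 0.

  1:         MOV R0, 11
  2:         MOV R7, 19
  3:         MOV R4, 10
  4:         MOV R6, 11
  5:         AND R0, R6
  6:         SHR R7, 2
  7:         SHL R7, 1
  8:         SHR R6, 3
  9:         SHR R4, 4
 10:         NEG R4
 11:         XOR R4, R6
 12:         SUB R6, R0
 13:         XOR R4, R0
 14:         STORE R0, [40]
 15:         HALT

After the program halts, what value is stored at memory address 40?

11

after MOV R0, 11: R0=11
after MOV R7, 19: R7=19
after MOV R4, 10: R4=10
after MOV R6, 11: R6=11
after AND R0, R6: R0=11&11=11
after SHR R7, 2: R7=19>>2=4
after SHL R7, 1: R7=4<<1=8
after SHR R6, 3: R6=11>>3=1
after SHR R4, 4: R4=10>>4=0
after NEG R4: R4=-(0)=0
after XOR R4, R6: R4=0^1=1
after SUB R6, R0: R6=1-11=-10
after XOR R4, R0: R4=1^11=10
STORE R0, [40] → M[40]=11
halt.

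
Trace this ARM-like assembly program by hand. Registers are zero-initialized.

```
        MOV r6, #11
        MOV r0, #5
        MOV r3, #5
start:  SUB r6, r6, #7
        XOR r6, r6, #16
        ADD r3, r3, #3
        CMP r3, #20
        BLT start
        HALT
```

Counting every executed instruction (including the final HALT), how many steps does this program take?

29

after MOV r6, #11: r6=11
after MOV r0, #5: r0=5
after MOV r3, #5: r3=5
after SUB r6, r6, #7: r6=11-7=4
after XOR r6, r6, #16: r6=4^16=20
after ADD r3, r3, #3: r3=5+3=8
CMP r3, #20  (cmp 8,20)
BLT start: taken
after SUB r6, r6, #7: r6=20-7=13
after XOR r6, r6, #16: r6=13^16=29
after ADD r3, r3, #3: r3=8+3=11
CMP r3, #20  (cmp 11,20)
BLT start: taken
after SUB r6, r6, #7: r6=29-7=22
after XOR r6, r6, #16: r6=22^16=6
after ADD r3, r3, #3: r3=11+3=14
CMP r3, #20  (cmp 14,20)
BLT start: taken
after SUB r6, r6, #7: r6=6-7=-1
after XOR r6, r6, #16: r6=(-1)^16=-17
after ADD r3, r3, #3: r3=14+3=17
CMP r3, #20  (cmp 17,20)
BLT start: taken
after SUB r6, r6, #7: r6=(-17)-7=-24
after XOR r6, r6, #16: r6=(-24)^16=-8
after ADD r3, r3, #3: r3=17+3=20
CMP r3, #20  (cmp 20,20)
BLT start: not taken
halt.
Total executed instructions: 29.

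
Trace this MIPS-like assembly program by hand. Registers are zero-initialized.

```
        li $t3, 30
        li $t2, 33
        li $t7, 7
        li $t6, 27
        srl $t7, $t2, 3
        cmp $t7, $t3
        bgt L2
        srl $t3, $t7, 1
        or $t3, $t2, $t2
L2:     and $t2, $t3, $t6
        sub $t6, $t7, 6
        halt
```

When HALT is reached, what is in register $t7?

li $t3, 30 → $t3=30
li $t2, 33 → $t2=33
li $t7, 7 → $t7=7
li $t6, 27 → $t6=27
srl $t7, $t2, 3 → $t7=33>>3=4
cmp $t7, $t3  (cmp 4,30)
bgt L2: not taken
srl $t3, $t7, 1 → $t3=4>>1=2
or $t3, $t2, $t2 → $t3=33|33=33
and $t2, $t3, $t6 → $t2=33&27=1
sub $t6, $t7, 6 → $t6=4-6=-2
halt.

4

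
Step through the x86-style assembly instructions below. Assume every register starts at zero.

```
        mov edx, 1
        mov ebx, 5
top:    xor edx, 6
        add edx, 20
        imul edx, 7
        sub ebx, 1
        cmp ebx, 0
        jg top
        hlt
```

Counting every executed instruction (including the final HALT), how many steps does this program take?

33

mov edx, 1 → edx=1
mov ebx, 5 → ebx=5
xor edx, 6 → edx=1^6=7
add edx, 20 → edx=7+20=27
imul edx, 7 → edx=27*7=189
sub ebx, 1 → ebx=5-1=4
cmp ebx, 0  (cmp 4,0)
jg top: taken
xor edx, 6 → edx=189^6=187
add edx, 20 → edx=187+20=207
imul edx, 7 → edx=207*7=1449
sub ebx, 1 → ebx=4-1=3
cmp ebx, 0  (cmp 3,0)
jg top: taken
xor edx, 6 → edx=1449^6=1455
add edx, 20 → edx=1455+20=1475
imul edx, 7 → edx=1475*7=10325
sub ebx, 1 → ebx=3-1=2
cmp ebx, 0  (cmp 2,0)
jg top: taken
xor edx, 6 → edx=10325^6=10323
add edx, 20 → edx=10323+20=10343
imul edx, 7 → edx=10343*7=72401
sub ebx, 1 → ebx=2-1=1
cmp ebx, 0  (cmp 1,0)
jg top: taken
xor edx, 6 → edx=72401^6=72407
add edx, 20 → edx=72407+20=72427
imul edx, 7 → edx=72427*7=506989
sub ebx, 1 → ebx=1-1=0
cmp ebx, 0  (cmp 0,0)
jg top: not taken
halt.
Total executed instructions: 33.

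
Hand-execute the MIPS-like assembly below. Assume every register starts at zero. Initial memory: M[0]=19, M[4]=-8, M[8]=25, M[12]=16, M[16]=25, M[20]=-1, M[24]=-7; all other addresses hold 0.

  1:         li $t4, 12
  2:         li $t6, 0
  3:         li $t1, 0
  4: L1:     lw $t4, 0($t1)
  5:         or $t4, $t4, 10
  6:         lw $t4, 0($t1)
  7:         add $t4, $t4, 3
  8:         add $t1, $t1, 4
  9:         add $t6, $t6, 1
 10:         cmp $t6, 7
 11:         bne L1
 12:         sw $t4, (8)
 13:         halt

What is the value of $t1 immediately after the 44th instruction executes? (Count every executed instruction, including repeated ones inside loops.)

20

after li $t4, 12: $t4=12
after li $t6, 0: $t6=0
after li $t1, 0: $t1=0
after lw $t4, 0($t1): $t4=M[0]=19
after or $t4, $t4, 10: $t4=19|10=27
after lw $t4, 0($t1): $t4=M[0]=19
after add $t4, $t4, 3: $t4=19+3=22
after add $t1, $t1, 4: $t1=0+4=4
after add $t6, $t6, 1: $t6=0+1=1
cmp $t6, 7  (cmp 1,7)
bne L1: taken
after lw $t4, 0($t1): $t4=M[4]=-8
after or $t4, $t4, 10: $t4=(-8)|10=-6
after lw $t4, 0($t1): $t4=M[4]=-8
after add $t4, $t4, 3: $t4=(-8)+3=-5
after add $t1, $t1, 4: $t1=4+4=8
after add $t6, $t6, 1: $t6=1+1=2
cmp $t6, 7  (cmp 2,7)
bne L1: taken
after lw $t4, 0($t1): $t4=M[8]=25
after or $t4, $t4, 10: $t4=25|10=27
after lw $t4, 0($t1): $t4=M[8]=25
after add $t4, $t4, 3: $t4=25+3=28
after add $t1, $t1, 4: $t1=8+4=12
after add $t6, $t6, 1: $t6=2+1=3
cmp $t6, 7  (cmp 3,7)
bne L1: taken
after lw $t4, 0($t1): $t4=M[12]=16
after or $t4, $t4, 10: $t4=16|10=26
after lw $t4, 0($t1): $t4=M[12]=16
after add $t4, $t4, 3: $t4=16+3=19
after add $t1, $t1, 4: $t1=12+4=16
after add $t6, $t6, 1: $t6=3+1=4
cmp $t6, 7  (cmp 4,7)
bne L1: taken
after lw $t4, 0($t1): $t4=M[16]=25
after or $t4, $t4, 10: $t4=25|10=27
after lw $t4, 0($t1): $t4=M[16]=25
after add $t4, $t4, 3: $t4=25+3=28
after add $t1, $t1, 4: $t1=16+4=20
after add $t6, $t6, 1: $t6=4+1=5
cmp $t6, 7  (cmp 5,7)
bne L1: taken
after lw $t4, 0($t1): $t4=M[20]=-1
After step 44: $t1 = 20.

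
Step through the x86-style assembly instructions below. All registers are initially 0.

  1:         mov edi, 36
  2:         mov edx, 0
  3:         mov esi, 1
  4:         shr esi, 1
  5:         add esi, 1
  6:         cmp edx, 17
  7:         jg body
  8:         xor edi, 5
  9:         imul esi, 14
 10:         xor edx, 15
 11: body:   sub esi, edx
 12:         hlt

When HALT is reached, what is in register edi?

33

edi=36
edx=0
esi=1
esi=1>>1=0
esi=0+1=1
cmp edx, 17  (cmp 0,17)
jg body: not taken
edi=36^5=33
esi=1*14=14
edx=0^15=15
esi=14-15=-1
halt.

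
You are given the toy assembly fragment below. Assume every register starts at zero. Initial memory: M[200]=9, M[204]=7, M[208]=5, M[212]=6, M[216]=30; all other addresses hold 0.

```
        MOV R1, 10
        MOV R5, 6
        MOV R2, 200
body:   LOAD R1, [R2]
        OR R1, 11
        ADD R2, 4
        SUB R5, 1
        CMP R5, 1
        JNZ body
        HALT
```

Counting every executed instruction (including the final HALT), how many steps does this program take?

34

R1=10
R5=6
R2=200
R1=M[200]=9
R1=9|11=11
R2=200+4=204
R5=6-1=5
CMP R5, 1  (cmp 5,1)
JNZ body: taken
R1=M[204]=7
R1=7|11=15
R2=204+4=208
R5=5-1=4
CMP R5, 1  (cmp 4,1)
JNZ body: taken
R1=M[208]=5
R1=5|11=15
R2=208+4=212
R5=4-1=3
CMP R5, 1  (cmp 3,1)
JNZ body: taken
R1=M[212]=6
R1=6|11=15
R2=212+4=216
R5=3-1=2
CMP R5, 1  (cmp 2,1)
JNZ body: taken
R1=M[216]=30
R1=30|11=31
R2=216+4=220
R5=2-1=1
CMP R5, 1  (cmp 1,1)
JNZ body: not taken
halt.
Total executed instructions: 34.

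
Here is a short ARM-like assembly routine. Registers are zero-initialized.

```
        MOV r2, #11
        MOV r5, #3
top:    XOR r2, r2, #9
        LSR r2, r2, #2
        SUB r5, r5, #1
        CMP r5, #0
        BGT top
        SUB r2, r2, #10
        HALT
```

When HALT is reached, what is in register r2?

-8

r2=11
r5=3
r2=11^9=2
r2=2>>2=0
r5=3-1=2
CMP r5, #0  (cmp 2,0)
BGT top: taken
r2=0^9=9
r2=9>>2=2
r5=2-1=1
CMP r5, #0  (cmp 1,0)
BGT top: taken
r2=2^9=11
r2=11>>2=2
r5=1-1=0
CMP r5, #0  (cmp 0,0)
BGT top: not taken
r2=2-10=-8
halt.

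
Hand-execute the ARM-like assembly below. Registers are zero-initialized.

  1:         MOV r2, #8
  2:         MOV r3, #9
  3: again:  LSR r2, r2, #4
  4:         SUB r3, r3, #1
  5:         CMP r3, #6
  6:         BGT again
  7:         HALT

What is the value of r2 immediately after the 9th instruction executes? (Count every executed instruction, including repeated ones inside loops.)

0

after MOV r2, #8: r2=8
after MOV r3, #9: r3=9
after LSR r2, r2, #4: r2=8>>4=0
after SUB r3, r3, #1: r3=9-1=8
CMP r3, #6  (cmp 8,6)
BGT again: taken
after LSR r2, r2, #4: r2=0>>4=0
after SUB r3, r3, #1: r3=8-1=7
CMP r3, #6  (cmp 7,6)
After step 9: r2 = 0.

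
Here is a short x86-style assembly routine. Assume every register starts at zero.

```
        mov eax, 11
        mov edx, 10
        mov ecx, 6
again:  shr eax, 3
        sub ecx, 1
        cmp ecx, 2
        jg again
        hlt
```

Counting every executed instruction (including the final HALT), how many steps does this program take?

20

eax=11
edx=10
ecx=6
eax=11>>3=1
ecx=6-1=5
cmp ecx, 2  (cmp 5,2)
jg again: taken
eax=1>>3=0
ecx=5-1=4
cmp ecx, 2  (cmp 4,2)
jg again: taken
eax=0>>3=0
ecx=4-1=3
cmp ecx, 2  (cmp 3,2)
jg again: taken
eax=0>>3=0
ecx=3-1=2
cmp ecx, 2  (cmp 2,2)
jg again: not taken
halt.
Total executed instructions: 20.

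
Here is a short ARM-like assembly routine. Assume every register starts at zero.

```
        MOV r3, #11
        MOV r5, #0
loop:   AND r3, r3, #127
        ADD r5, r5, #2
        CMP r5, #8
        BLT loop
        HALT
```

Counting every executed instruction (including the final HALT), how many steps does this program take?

r3=11
r5=0
r3=11&127=11
r5=0+2=2
CMP r5, #8  (cmp 2,8)
BLT loop: taken
r3=11&127=11
r5=2+2=4
CMP r5, #8  (cmp 4,8)
BLT loop: taken
r3=11&127=11
r5=4+2=6
CMP r5, #8  (cmp 6,8)
BLT loop: taken
r3=11&127=11
r5=6+2=8
CMP r5, #8  (cmp 8,8)
BLT loop: not taken
halt.
Total executed instructions: 19.

19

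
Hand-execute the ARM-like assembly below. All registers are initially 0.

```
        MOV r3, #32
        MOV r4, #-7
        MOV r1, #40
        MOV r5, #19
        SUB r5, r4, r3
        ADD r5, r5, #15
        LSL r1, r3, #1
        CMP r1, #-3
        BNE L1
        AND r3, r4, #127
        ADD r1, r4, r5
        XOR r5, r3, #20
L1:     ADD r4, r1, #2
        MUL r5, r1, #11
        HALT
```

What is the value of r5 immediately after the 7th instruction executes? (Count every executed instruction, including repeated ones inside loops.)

-24

MOV r3, #32 → r3=32
MOV r4, #-7 → r4=-7
MOV r1, #40 → r1=40
MOV r5, #19 → r5=19
SUB r5, r4, r3 → r5=(-7)-32=-39
ADD r5, r5, #15 → r5=(-39)+15=-24
LSL r1, r3, #1 → r1=32<<1=64
After step 7: r5 = -24.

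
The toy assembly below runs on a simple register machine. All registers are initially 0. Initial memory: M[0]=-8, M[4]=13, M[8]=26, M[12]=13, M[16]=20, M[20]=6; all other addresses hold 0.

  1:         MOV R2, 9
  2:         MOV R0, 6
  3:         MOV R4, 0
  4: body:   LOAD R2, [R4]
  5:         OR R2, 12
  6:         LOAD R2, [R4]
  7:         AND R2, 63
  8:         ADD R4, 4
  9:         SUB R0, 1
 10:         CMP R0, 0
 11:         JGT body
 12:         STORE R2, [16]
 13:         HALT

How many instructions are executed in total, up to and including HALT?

MOV R2, 9 → R2=9
MOV R0, 6 → R0=6
MOV R4, 0 → R4=0
LOAD R2, [R4] → R2=M[0]=-8
OR R2, 12 → R2=(-8)|12=-4
LOAD R2, [R4] → R2=M[0]=-8
AND R2, 63 → R2=(-8)&63=56
ADD R4, 4 → R4=0+4=4
SUB R0, 1 → R0=6-1=5
CMP R0, 0  (cmp 5,0)
JGT body: taken
LOAD R2, [R4] → R2=M[4]=13
OR R2, 12 → R2=13|12=13
LOAD R2, [R4] → R2=M[4]=13
AND R2, 63 → R2=13&63=13
ADD R4, 4 → R4=4+4=8
SUB R0, 1 → R0=5-1=4
CMP R0, 0  (cmp 4,0)
JGT body: taken
LOAD R2, [R4] → R2=M[8]=26
OR R2, 12 → R2=26|12=30
LOAD R2, [R4] → R2=M[8]=26
AND R2, 63 → R2=26&63=26
ADD R4, 4 → R4=8+4=12
SUB R0, 1 → R0=4-1=3
CMP R0, 0  (cmp 3,0)
JGT body: taken
LOAD R2, [R4] → R2=M[12]=13
OR R2, 12 → R2=13|12=13
LOAD R2, [R4] → R2=M[12]=13
AND R2, 63 → R2=13&63=13
ADD R4, 4 → R4=12+4=16
SUB R0, 1 → R0=3-1=2
CMP R0, 0  (cmp 2,0)
JGT body: taken
LOAD R2, [R4] → R2=M[16]=20
OR R2, 12 → R2=20|12=28
LOAD R2, [R4] → R2=M[16]=20
AND R2, 63 → R2=20&63=20
ADD R4, 4 → R4=16+4=20
SUB R0, 1 → R0=2-1=1
CMP R0, 0  (cmp 1,0)
JGT body: taken
LOAD R2, [R4] → R2=M[20]=6
OR R2, 12 → R2=6|12=14
LOAD R2, [R4] → R2=M[20]=6
AND R2, 63 → R2=6&63=6
ADD R4, 4 → R4=20+4=24
SUB R0, 1 → R0=1-1=0
CMP R0, 0  (cmp 0,0)
JGT body: not taken
STORE R2, [16] → M[16]=6
halt.
Total executed instructions: 53.

53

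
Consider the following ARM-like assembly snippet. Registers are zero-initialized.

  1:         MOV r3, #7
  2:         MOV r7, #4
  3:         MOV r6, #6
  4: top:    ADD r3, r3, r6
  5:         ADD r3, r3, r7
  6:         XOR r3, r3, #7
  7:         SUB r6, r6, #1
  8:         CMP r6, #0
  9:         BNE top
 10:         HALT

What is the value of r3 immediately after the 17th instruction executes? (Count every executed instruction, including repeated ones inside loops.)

after MOV r3, #7: r3=7
after MOV r7, #4: r7=4
after MOV r6, #6: r6=6
after ADD r3, r3, r6: r3=7+6=13
after ADD r3, r3, r7: r3=13+4=17
after XOR r3, r3, #7: r3=17^7=22
after SUB r6, r6, #1: r6=6-1=5
CMP r6, #0  (cmp 5,0)
BNE top: taken
after ADD r3, r3, r6: r3=22+5=27
after ADD r3, r3, r7: r3=27+4=31
after XOR r3, r3, #7: r3=31^7=24
after SUB r6, r6, #1: r6=5-1=4
CMP r6, #0  (cmp 4,0)
BNE top: taken
after ADD r3, r3, r6: r3=24+4=28
after ADD r3, r3, r7: r3=28+4=32
After step 17: r3 = 32.

32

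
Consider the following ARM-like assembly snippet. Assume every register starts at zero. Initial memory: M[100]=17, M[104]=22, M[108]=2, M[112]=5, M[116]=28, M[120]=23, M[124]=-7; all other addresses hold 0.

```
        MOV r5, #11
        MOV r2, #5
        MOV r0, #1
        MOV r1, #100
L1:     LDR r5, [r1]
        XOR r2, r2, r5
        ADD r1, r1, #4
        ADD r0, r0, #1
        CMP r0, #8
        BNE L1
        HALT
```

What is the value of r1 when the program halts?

after MOV r5, #11: r5=11
after MOV r2, #5: r2=5
after MOV r0, #1: r0=1
after MOV r1, #100: r1=100
after LDR r5, [r1]: r5=M[100]=17
after XOR r2, r2, r5: r2=5^17=20
after ADD r1, r1, #4: r1=100+4=104
after ADD r0, r0, #1: r0=1+1=2
CMP r0, #8  (cmp 2,8)
BNE L1: taken
after LDR r5, [r1]: r5=M[104]=22
after XOR r2, r2, r5: r2=20^22=2
after ADD r1, r1, #4: r1=104+4=108
after ADD r0, r0, #1: r0=2+1=3
CMP r0, #8  (cmp 3,8)
BNE L1: taken
after LDR r5, [r1]: r5=M[108]=2
after XOR r2, r2, r5: r2=2^2=0
after ADD r1, r1, #4: r1=108+4=112
after ADD r0, r0, #1: r0=3+1=4
CMP r0, #8  (cmp 4,8)
BNE L1: taken
after LDR r5, [r1]: r5=M[112]=5
after XOR r2, r2, r5: r2=0^5=5
after ADD r1, r1, #4: r1=112+4=116
after ADD r0, r0, #1: r0=4+1=5
CMP r0, #8  (cmp 5,8)
BNE L1: taken
after LDR r5, [r1]: r5=M[116]=28
after XOR r2, r2, r5: r2=5^28=25
after ADD r1, r1, #4: r1=116+4=120
after ADD r0, r0, #1: r0=5+1=6
CMP r0, #8  (cmp 6,8)
BNE L1: taken
after LDR r5, [r1]: r5=M[120]=23
after XOR r2, r2, r5: r2=25^23=14
after ADD r1, r1, #4: r1=120+4=124
after ADD r0, r0, #1: r0=6+1=7
CMP r0, #8  (cmp 7,8)
BNE L1: taken
after LDR r5, [r1]: r5=M[124]=-7
after XOR r2, r2, r5: r2=14^(-7)=-9
after ADD r1, r1, #4: r1=124+4=128
after ADD r0, r0, #1: r0=7+1=8
CMP r0, #8  (cmp 8,8)
BNE L1: not taken
halt.

128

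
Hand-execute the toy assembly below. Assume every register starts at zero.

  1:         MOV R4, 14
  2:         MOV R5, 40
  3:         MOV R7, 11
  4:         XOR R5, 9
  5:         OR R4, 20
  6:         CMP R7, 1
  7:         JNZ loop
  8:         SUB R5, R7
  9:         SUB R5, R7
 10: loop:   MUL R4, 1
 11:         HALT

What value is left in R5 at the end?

33

after MOV R4, 14: R4=14
after MOV R5, 40: R5=40
after MOV R7, 11: R7=11
after XOR R5, 9: R5=40^9=33
after OR R4, 20: R4=14|20=30
CMP R7, 1  (cmp 11,1)
JNZ loop: taken
after MUL R4, 1: R4=30*1=30
halt.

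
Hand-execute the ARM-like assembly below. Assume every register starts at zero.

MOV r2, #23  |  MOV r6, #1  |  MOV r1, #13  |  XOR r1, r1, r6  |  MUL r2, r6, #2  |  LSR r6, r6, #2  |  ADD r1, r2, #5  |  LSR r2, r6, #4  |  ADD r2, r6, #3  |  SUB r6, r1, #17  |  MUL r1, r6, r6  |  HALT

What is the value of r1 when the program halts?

r2=23
r6=1
r1=13
r1=13^1=12
r2=1*2=2
r6=1>>2=0
r1=2+5=7
r2=0>>4=0
r2=0+3=3
r6=7-17=-10
r1=(-10)*(-10)=100
halt.

100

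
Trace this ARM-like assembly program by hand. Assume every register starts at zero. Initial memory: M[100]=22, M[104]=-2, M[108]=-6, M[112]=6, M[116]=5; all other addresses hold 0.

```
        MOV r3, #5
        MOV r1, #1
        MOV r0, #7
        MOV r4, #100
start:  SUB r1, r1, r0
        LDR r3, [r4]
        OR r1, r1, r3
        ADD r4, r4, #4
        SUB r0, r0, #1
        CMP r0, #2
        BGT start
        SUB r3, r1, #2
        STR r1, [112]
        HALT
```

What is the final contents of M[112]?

after MOV r3, #5: r3=5
after MOV r1, #1: r1=1
after MOV r0, #7: r0=7
after MOV r4, #100: r4=100
after SUB r1, r1, r0: r1=1-7=-6
after LDR r3, [r4]: r3=M[100]=22
after OR r1, r1, r3: r1=(-6)|22=-2
after ADD r4, r4, #4: r4=100+4=104
after SUB r0, r0, #1: r0=7-1=6
CMP r0, #2  (cmp 6,2)
BGT start: taken
after SUB r1, r1, r0: r1=(-2)-6=-8
after LDR r3, [r4]: r3=M[104]=-2
after OR r1, r1, r3: r1=(-8)|(-2)=-2
after ADD r4, r4, #4: r4=104+4=108
after SUB r0, r0, #1: r0=6-1=5
CMP r0, #2  (cmp 5,2)
BGT start: taken
after SUB r1, r1, r0: r1=(-2)-5=-7
after LDR r3, [r4]: r3=M[108]=-6
after OR r1, r1, r3: r1=(-7)|(-6)=-5
after ADD r4, r4, #4: r4=108+4=112
after SUB r0, r0, #1: r0=5-1=4
CMP r0, #2  (cmp 4,2)
BGT start: taken
after SUB r1, r1, r0: r1=(-5)-4=-9
after LDR r3, [r4]: r3=M[112]=6
after OR r1, r1, r3: r1=(-9)|6=-9
after ADD r4, r4, #4: r4=112+4=116
after SUB r0, r0, #1: r0=4-1=3
CMP r0, #2  (cmp 3,2)
BGT start: taken
after SUB r1, r1, r0: r1=(-9)-3=-12
after LDR r3, [r4]: r3=M[116]=5
after OR r1, r1, r3: r1=(-12)|5=-11
after ADD r4, r4, #4: r4=116+4=120
after SUB r0, r0, #1: r0=3-1=2
CMP r0, #2  (cmp 2,2)
BGT start: not taken
after SUB r3, r1, #2: r3=(-11)-2=-13
STR r1, [112] → M[112]=-11
halt.

-11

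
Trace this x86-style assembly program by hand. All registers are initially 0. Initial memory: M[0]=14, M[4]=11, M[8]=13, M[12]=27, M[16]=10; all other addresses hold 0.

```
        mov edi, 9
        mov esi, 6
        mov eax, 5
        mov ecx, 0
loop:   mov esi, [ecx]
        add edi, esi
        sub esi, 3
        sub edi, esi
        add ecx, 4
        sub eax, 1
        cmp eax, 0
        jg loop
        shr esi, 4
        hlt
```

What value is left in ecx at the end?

after mov edi, 9: edi=9
after mov esi, 6: esi=6
after mov eax, 5: eax=5
after mov ecx, 0: ecx=0
after mov esi, [ecx]: esi=M[0]=14
after add edi, esi: edi=9+14=23
after sub esi, 3: esi=14-3=11
after sub edi, esi: edi=23-11=12
after add ecx, 4: ecx=0+4=4
after sub eax, 1: eax=5-1=4
cmp eax, 0  (cmp 4,0)
jg loop: taken
after mov esi, [ecx]: esi=M[4]=11
after add edi, esi: edi=12+11=23
after sub esi, 3: esi=11-3=8
after sub edi, esi: edi=23-8=15
after add ecx, 4: ecx=4+4=8
after sub eax, 1: eax=4-1=3
cmp eax, 0  (cmp 3,0)
jg loop: taken
after mov esi, [ecx]: esi=M[8]=13
after add edi, esi: edi=15+13=28
after sub esi, 3: esi=13-3=10
after sub edi, esi: edi=28-10=18
after add ecx, 4: ecx=8+4=12
after sub eax, 1: eax=3-1=2
cmp eax, 0  (cmp 2,0)
jg loop: taken
after mov esi, [ecx]: esi=M[12]=27
after add edi, esi: edi=18+27=45
after sub esi, 3: esi=27-3=24
after sub edi, esi: edi=45-24=21
after add ecx, 4: ecx=12+4=16
after sub eax, 1: eax=2-1=1
cmp eax, 0  (cmp 1,0)
jg loop: taken
after mov esi, [ecx]: esi=M[16]=10
after add edi, esi: edi=21+10=31
after sub esi, 3: esi=10-3=7
after sub edi, esi: edi=31-7=24
after add ecx, 4: ecx=16+4=20
after sub eax, 1: eax=1-1=0
cmp eax, 0  (cmp 0,0)
jg loop: not taken
after shr esi, 4: esi=7>>4=0
halt.

20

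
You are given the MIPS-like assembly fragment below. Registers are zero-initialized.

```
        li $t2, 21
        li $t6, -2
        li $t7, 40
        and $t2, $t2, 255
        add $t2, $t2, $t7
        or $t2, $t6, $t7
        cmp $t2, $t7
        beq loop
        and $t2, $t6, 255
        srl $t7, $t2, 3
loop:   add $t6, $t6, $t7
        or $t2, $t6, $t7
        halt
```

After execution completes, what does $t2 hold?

$t2=21
$t6=-2
$t7=40
$t2=21&255=21
$t2=21+40=61
$t2=(-2)|40=-2
cmp $t2, $t7  (cmp -2,40)
beq loop: not taken
$t2=(-2)&255=254
$t7=254>>3=31
$t6=(-2)+31=29
$t2=29|31=31
halt.

31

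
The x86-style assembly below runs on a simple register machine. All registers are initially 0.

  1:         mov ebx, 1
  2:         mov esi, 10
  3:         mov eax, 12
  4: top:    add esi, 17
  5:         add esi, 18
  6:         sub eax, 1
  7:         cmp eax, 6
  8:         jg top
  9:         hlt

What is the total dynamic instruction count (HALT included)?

after mov ebx, 1: ebx=1
after mov esi, 10: esi=10
after mov eax, 12: eax=12
after add esi, 17: esi=10+17=27
after add esi, 18: esi=27+18=45
after sub eax, 1: eax=12-1=11
cmp eax, 6  (cmp 11,6)
jg top: taken
after add esi, 17: esi=45+17=62
after add esi, 18: esi=62+18=80
after sub eax, 1: eax=11-1=10
cmp eax, 6  (cmp 10,6)
jg top: taken
after add esi, 17: esi=80+17=97
after add esi, 18: esi=97+18=115
after sub eax, 1: eax=10-1=9
cmp eax, 6  (cmp 9,6)
jg top: taken
after add esi, 17: esi=115+17=132
after add esi, 18: esi=132+18=150
after sub eax, 1: eax=9-1=8
cmp eax, 6  (cmp 8,6)
jg top: taken
after add esi, 17: esi=150+17=167
after add esi, 18: esi=167+18=185
after sub eax, 1: eax=8-1=7
cmp eax, 6  (cmp 7,6)
jg top: taken
after add esi, 17: esi=185+17=202
after add esi, 18: esi=202+18=220
after sub eax, 1: eax=7-1=6
cmp eax, 6  (cmp 6,6)
jg top: not taken
halt.
Total executed instructions: 34.

34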